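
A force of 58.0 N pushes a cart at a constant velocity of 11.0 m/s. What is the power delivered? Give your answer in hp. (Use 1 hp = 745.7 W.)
P = Fv = (58.0)(11.0) = 638.0 W = 0.8556 hp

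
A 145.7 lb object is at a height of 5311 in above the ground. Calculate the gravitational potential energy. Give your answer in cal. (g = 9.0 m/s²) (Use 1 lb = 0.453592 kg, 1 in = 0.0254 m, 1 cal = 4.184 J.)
Convert to SI: m = 66.0884 kg, h = 134.899 m
PE = mgh = (66.0884)(9.0)(134.899) = 80237.5 J = 19180 cal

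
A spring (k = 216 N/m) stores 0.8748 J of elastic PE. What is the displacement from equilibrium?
x = √(2·PE/k) = √(2·0.8748/216) = 0.09 m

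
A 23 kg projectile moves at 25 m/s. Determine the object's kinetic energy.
KE = ½mv² = ½(23)(25)² = 7187.5 J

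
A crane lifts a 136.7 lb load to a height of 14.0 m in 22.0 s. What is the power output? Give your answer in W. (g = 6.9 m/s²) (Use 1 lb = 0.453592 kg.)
Convert to SI: m = 62.006 kg, h = 14.0 m, t = 22.0 s
P = mgh/t = (62.006)(6.9)(14.0)/22.0 = 272.3 W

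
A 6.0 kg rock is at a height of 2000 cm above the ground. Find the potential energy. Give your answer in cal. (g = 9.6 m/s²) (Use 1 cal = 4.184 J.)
Convert to SI: m = 6.0 kg, h = 20.0 m
PE = mgh = (6.0)(9.6)(20.0) = 1152.0 J = 275.3 cal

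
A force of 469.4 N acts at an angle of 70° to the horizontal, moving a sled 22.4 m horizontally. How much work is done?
W = F·d·cosθ = (469.4)(22.4)cos(70°) = 3596 J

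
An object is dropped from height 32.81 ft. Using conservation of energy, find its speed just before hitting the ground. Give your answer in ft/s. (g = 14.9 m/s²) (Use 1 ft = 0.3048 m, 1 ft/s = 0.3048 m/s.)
Convert to SI: h = 10.0005 m
mgh = ½mv² ⇒ v = √(2gh) = √(2·14.9·10.0005) = 17.2631 m/s = 56.64 ft/s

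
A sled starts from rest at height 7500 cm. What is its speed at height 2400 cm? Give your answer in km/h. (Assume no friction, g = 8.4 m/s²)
Convert to SI: h₁−h₂ = 51.0 m
mgh₁ = mgh₂ + ½mv² ⇒ v = √(2g(h₁−h₂)) = √(2·8.4·51.0) = 29.2711 m/s = 105.4 km/h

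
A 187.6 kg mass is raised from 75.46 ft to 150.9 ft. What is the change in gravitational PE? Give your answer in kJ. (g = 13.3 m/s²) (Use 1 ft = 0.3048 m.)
Convert to SI: m = 187.6 kg, Δh = 22.9941 m
ΔPE = mgΔh = (187.6)(13.3)(22.9941) = 57372.1 J = 57.37 kJ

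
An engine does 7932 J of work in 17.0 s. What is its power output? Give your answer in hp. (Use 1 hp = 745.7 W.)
P = W/t = 7932.0/17.0 = 466.588 W = 0.6257 hp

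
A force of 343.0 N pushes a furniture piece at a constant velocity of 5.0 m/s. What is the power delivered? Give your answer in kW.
P = Fv = (343.0)(5.0) = 1715.0 W = 1.715 kW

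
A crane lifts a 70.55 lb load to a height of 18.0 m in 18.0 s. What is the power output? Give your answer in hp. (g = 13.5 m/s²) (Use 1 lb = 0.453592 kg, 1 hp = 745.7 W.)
Convert to SI: m = 32.0009 kg, h = 18.0 m, t = 18.0 s
P = mgh/t = (32.0009)(13.5)(18.0)/18.0 = 432.012 W = 0.5793 hp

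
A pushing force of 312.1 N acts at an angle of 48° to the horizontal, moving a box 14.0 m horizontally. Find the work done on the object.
W = F·d·cosθ = (312.1)(14.0)cos(48°) = 2924 J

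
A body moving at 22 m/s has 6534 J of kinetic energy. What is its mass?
m = 2·KE/v² = 2·6534/(22)² = 27.0 kg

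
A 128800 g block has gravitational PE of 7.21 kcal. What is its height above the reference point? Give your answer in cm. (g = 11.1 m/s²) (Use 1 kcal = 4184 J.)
Convert to SI: m = 128.8 kg, PE = 30166.6 J
h = PE/(mg) = 30166.6/(128.8·11.1) = 21.1003 m = 2110 cm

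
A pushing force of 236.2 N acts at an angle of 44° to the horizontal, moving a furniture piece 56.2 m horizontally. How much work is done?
W = F·d·cosθ = (236.2)(56.2)cos(44°) = 9549 J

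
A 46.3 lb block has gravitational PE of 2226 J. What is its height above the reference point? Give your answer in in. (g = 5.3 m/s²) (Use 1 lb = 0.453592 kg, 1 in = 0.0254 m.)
Convert to SI: m = 21.0013 kg, PE = 2226.0 J
h = PE/(mg) = 2226.0/(21.0013·5.3) = 19.9988 m = 787.4 in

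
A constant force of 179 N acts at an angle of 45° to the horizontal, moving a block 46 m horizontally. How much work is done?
W = F·d·cosθ = (179)(46)cos(45°) = 5822 J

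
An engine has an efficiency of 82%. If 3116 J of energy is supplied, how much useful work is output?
W_out = η·W_in = 0.82·3116 = 2555.12 J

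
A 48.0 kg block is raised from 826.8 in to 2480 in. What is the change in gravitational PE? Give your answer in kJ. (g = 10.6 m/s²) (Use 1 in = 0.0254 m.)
Convert to SI: m = 48.0 kg, Δh = 41.9913 m
ΔPE = mgΔh = (48.0)(10.6)(41.9913) = 21365.2 J = 21.37 kJ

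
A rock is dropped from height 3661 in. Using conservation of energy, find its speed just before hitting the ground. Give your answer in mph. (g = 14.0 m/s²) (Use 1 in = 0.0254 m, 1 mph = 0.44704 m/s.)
Convert to SI: h = 92.9894 m
mgh = ½mv² ⇒ v = √(2gh) = √(2·14.0·92.9894) = 51.0265 m/s = 114.1 mph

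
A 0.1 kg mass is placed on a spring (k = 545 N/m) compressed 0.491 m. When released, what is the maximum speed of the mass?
½kx² = ½mv² ⇒ v = x√(k/m) = (0.491)√(545/0.1) = 36.25 m/s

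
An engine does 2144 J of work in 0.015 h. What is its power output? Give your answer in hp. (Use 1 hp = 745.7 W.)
Convert to SI: W = 2144.0 J, t = 54.0 s
P = W/t = 2144.0/54.0 = 39.7037 W = 0.05324 hp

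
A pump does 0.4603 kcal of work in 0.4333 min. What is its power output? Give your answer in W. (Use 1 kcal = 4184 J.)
Convert to SI: W = 1925.9 J, t = 25.998 s
P = W/t = 1925.9/25.998 = 74.08 W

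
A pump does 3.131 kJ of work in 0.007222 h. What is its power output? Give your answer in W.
Convert to SI: W = 3131.0 J, t = 25.9992 s
P = W/t = 3131.0/25.9992 = 120.4 W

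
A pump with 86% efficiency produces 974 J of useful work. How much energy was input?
W_in = W_out/η = 974/0.86 = 1133 J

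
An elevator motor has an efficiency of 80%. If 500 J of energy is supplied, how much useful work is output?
W_out = η·W_in = 0.8·500 = 400.0 J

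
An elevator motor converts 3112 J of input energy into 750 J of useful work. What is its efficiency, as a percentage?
η = W_out/W_in = 750/3112 = 24.1%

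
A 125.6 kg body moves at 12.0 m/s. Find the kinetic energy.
KE = ½mv² = ½(125.6)(12.0)² = 9043 J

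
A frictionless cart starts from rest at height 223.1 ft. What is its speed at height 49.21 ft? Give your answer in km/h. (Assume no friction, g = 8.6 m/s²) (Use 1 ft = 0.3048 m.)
Convert to SI: h₁−h₂ = 53.0017 m
mgh₁ = mgh₂ + ½mv² ⇒ v = √(2g(h₁−h₂)) = √(2·8.6·53.0017) = 30.1932 m/s = 108.7 km/h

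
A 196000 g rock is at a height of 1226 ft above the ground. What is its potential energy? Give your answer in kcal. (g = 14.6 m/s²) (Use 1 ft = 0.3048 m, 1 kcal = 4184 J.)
Convert to SI: m = 196.0 kg, h = 373.685 m
PE = mgh = (196.0)(14.6)(373.685) = 1069340 J = 255.6 kcal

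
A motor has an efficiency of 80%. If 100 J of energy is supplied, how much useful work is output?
W_out = η·W_in = 0.8·100 = 80.0 J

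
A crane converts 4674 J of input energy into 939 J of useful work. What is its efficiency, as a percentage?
η = W_out/W_in = 939/4674 = 20.09%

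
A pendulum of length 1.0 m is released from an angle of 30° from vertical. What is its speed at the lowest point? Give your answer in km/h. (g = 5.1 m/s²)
h = L(1 − cosθ) = 1.0(1 − cos30°) = 0.133975 m
v = √(2gh) = √(2·5.1·0.133975) = 1.16899 m/s = 4.208 km/h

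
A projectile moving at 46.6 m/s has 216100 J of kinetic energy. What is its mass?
m = 2·KE/v² = 2·216100/(46.6)² = 199.0 kg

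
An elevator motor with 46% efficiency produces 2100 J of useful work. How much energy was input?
W_in = W_out/η = 2100/0.46 = 4565 J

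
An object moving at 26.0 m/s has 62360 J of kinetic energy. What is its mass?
m = 2·KE/v² = 2·62360/(26.0)² = 184.5 kg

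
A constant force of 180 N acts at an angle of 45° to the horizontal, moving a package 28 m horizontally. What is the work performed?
W = F·d·cosθ = (180)(28)cos(45°) = 3564 J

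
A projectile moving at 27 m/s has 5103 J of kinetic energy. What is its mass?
m = 2·KE/v² = 2·5103/(27)² = 14.0 kg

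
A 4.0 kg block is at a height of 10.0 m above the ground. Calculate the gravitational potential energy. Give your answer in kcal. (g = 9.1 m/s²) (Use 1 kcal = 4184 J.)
PE = mgh = (4.0)(9.1)(10.0) = 364.0 J = 0.087 kcal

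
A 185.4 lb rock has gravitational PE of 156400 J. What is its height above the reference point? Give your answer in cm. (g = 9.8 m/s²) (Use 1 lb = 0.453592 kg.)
Convert to SI: m = 84.096 kg, PE = 156400 J
h = PE/(mg) = 156400/(84.096·9.8) = 189.773 m = 18980 cm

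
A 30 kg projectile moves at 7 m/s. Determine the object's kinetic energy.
KE = ½mv² = ½(30)(7)² = 735.0 J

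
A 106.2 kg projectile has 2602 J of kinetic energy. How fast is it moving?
v = √(2·KE/m) = √(2·2602/106.2) = 7.0 m/s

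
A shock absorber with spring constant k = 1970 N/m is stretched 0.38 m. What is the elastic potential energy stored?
PE = ½kx² = ½(1970)(0.38)² = 142.2 J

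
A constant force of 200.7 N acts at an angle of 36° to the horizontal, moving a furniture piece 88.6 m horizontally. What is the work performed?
W = F·d·cosθ = (200.7)(88.6)cos(36°) = 14390 J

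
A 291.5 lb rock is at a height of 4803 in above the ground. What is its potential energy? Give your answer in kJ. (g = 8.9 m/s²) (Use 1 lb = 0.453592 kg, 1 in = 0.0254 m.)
Convert to SI: m = 132.222 kg, h = 121.996 m
PE = mgh = (132.222)(8.9)(121.996) = 143562 J = 143.6 kJ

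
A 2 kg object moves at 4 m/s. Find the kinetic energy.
KE = ½mv² = ½(2)(4)² = 16.0 J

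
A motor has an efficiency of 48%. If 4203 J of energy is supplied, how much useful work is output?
W_out = η·W_in = 0.48·4203 = 2017.44 J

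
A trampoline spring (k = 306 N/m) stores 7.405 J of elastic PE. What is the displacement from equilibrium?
x = √(2·PE/k) = √(2·7.405/306) = 0.22 m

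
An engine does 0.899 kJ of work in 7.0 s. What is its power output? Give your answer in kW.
Convert to SI: W = 899.0 J, t = 7.0 s
P = W/t = 899.0/7.0 = 128.429 W = 0.1284 kW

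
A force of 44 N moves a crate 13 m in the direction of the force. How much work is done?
W = F·d = (44)(13) = 572.0 J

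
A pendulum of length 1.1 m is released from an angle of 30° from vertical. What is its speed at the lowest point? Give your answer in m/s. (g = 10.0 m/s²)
h = L(1 − cosθ) = 1.1(1 − cos30°) = 0.147372 m
v = √(2gh) = √(2·10.0·0.147372) = 1.717 m/s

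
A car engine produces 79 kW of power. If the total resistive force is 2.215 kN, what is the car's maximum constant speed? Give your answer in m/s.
Convert to SI: F = 2215.0 N
P = Fv ⇒ v = P/F = 79000 W/2215.0 N = 35.67 m/s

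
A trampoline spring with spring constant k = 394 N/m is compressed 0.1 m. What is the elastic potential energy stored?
PE = ½kx² = ½(394)(0.1)² = 1.97 J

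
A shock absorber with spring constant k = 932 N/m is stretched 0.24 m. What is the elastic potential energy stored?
PE = ½kx² = ½(932)(0.24)² = 26.84 J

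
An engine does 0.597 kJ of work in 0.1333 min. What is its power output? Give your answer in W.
Convert to SI: W = 597.0 J, t = 7.998 s
P = W/t = 597.0/7.998 = 74.64 W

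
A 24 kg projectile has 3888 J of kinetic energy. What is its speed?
v = √(2·KE/m) = √(2·3888/24) = 18.0 m/s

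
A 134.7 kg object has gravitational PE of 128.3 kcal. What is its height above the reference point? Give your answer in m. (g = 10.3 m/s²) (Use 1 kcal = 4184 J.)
Convert to SI: m = 134.7 kg, PE = 536807 J
h = PE/(mg) = 536807/(134.7·10.3) = 386.9 m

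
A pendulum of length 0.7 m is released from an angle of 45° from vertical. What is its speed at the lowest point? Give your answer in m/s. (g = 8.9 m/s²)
h = L(1 − cosθ) = 0.7(1 − cos45°) = 0.205025 m
v = √(2gh) = √(2·8.9·0.205025) = 1.91 m/s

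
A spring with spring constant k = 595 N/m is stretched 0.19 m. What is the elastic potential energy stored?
PE = ½kx² = ½(595)(0.19)² = 10.74 J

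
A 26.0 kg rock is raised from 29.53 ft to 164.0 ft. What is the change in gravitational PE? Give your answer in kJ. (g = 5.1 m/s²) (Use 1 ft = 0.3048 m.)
Convert to SI: m = 26.0 kg, Δh = 40.9865 m
ΔPE = mgΔh = (26.0)(5.1)(40.9865) = 5434.8 J = 5.435 kJ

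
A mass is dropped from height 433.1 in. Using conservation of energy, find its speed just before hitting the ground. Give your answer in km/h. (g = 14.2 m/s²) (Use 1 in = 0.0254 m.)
Convert to SI: h = 11.0007 m
mgh = ½mv² ⇒ v = √(2gh) = √(2·14.2·11.0007) = 17.6754 m/s = 63.63 km/h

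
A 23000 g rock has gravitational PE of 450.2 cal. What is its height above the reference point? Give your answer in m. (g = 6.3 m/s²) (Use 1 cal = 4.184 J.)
Convert to SI: m = 23.0 kg, PE = 1883.64 J
h = PE/(mg) = 1883.64/(23.0·6.3) = 13.0 m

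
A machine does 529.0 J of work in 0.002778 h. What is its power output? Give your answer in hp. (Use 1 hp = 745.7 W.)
Convert to SI: W = 529.0 J, t = 10.0008 s
P = W/t = 529.0/10.0008 = 52.8958 W = 0.07093 hp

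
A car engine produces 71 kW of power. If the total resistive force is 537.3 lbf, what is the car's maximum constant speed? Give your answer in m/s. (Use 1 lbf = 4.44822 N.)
Convert to SI: F = 2390.03 N
P = Fv ⇒ v = P/F = 71000 W/2390.03 N = 29.71 m/s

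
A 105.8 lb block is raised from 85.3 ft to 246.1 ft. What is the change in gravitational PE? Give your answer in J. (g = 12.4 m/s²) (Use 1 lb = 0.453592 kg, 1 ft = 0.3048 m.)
Convert to SI: m = 47.99 kg, Δh = 49.0118 m
ΔPE = mgΔh = (47.99)(12.4)(49.0118) = 29170 J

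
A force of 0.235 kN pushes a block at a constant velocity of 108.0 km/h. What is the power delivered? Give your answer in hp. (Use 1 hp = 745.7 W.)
Convert to SI: F = 235.0 N, v = 30.0 m/s
P = Fv = (235.0)(30.0) = 7050.0 W = 9.454 hp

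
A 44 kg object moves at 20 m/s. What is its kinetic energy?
KE = ½mv² = ½(44)(20)² = 8800.0 J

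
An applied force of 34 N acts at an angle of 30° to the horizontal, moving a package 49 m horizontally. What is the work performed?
W = F·d·cosθ = (34)(49)cos(30°) = 1443 J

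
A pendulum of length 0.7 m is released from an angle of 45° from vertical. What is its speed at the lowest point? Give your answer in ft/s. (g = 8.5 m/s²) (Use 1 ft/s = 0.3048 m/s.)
h = L(1 − cosθ) = 0.7(1 − cos45°) = 0.205025 m
v = √(2gh) = √(2·8.5·0.205025) = 1.86693 m/s = 6.125 ft/s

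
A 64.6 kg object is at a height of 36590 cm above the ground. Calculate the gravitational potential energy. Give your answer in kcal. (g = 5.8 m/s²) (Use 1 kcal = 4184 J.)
Convert to SI: m = 64.6 kg, h = 365.9 m
PE = mgh = (64.6)(5.8)(365.9) = 137095 J = 32.77 kcal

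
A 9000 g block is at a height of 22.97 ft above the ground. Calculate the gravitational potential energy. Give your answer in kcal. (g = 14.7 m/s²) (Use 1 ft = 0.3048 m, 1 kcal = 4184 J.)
Convert to SI: m = 9.0 kg, h = 7.00126 m
PE = mgh = (9.0)(14.7)(7.00126) = 926.266 J = 0.2214 kcal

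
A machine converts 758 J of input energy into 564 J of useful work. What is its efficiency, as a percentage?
η = W_out/W_in = 564/758 = 74.41%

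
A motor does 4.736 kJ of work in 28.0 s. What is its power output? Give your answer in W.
Convert to SI: W = 4736.0 J, t = 28.0 s
P = W/t = 4736.0/28.0 = 169.1 W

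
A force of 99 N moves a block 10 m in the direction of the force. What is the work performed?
W = F·d = (99)(10) = 990.0 J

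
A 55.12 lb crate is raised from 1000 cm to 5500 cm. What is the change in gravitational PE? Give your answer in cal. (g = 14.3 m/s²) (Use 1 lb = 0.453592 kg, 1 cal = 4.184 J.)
Convert to SI: m = 25.002 kg, Δh = 45.0 m
ΔPE = mgΔh = (25.002)(14.3)(45.0) = 16088.8 J = 3845 cal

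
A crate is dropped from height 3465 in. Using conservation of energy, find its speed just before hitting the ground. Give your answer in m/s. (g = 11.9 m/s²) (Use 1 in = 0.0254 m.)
Convert to SI: h = 88.011 m
mgh = ½mv² ⇒ v = √(2gh) = √(2·11.9·88.011) = 45.77 m/s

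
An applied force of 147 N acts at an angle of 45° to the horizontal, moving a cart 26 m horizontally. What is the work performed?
W = F·d·cosθ = (147)(26)cos(45°) = 2703 J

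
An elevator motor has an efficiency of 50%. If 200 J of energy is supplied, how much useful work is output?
W_out = η·W_in = 0.5·200 = 100.0 J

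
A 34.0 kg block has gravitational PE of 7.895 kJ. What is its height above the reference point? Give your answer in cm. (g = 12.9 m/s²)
Convert to SI: m = 34.0 kg, PE = 7895.0 J
h = PE/(mg) = 7895.0/(34.0·12.9) = 18.0005 m = 1800 cm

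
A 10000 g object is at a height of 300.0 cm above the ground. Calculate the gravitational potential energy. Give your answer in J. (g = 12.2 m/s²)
Convert to SI: m = 10.0 kg, h = 3.0 m
PE = mgh = (10.0)(12.2)(3.0) = 366.0 J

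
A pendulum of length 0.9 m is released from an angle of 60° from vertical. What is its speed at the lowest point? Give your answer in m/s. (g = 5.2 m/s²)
h = L(1 − cosθ) = 0.9(1 − cos60°) = 0.45 m
v = √(2gh) = √(2·5.2·0.45) = 2.163 m/s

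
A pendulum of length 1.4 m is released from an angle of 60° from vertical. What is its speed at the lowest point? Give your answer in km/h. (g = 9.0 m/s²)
h = L(1 − cosθ) = 1.4(1 − cos60°) = 0.7 m
v = √(2gh) = √(2·9.0·0.7) = 3.54965 m/s = 12.78 km/h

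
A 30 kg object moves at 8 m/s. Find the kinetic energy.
KE = ½mv² = ½(30)(8)² = 960.0 J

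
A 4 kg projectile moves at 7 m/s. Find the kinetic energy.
KE = ½mv² = ½(4)(7)² = 98.0 J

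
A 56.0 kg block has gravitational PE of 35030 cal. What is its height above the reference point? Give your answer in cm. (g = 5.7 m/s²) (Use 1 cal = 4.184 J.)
Convert to SI: m = 56.0 kg, PE = 146566 J
h = PE/(mg) = 146566/(56.0·5.7) = 459.165 m = 45920 cm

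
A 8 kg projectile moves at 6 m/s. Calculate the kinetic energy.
KE = ½mv² = ½(8)(6)² = 144.0 J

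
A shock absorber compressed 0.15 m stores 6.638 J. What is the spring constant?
k = 2·PE/x² = 2·6.638/(0.15)² = 590.0 N/m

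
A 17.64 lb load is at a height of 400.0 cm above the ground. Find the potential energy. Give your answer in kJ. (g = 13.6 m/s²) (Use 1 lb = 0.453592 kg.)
Convert to SI: m = 8.00136 kg, h = 4.0 m
PE = mgh = (8.00136)(13.6)(4.0) = 435.274 J = 0.4353 kJ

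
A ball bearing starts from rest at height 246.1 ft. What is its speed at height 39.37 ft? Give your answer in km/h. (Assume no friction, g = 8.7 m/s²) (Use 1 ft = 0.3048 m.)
Convert to SI: h₁−h₂ = 63.0113 m
mgh₁ = mgh₂ + ½mv² ⇒ v = √(2g(h₁−h₂)) = √(2·8.7·63.0113) = 33.1119 m/s = 119.2 km/h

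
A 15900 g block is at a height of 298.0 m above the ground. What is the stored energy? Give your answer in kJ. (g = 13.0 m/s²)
Convert to SI: m = 15.9 kg, h = 298.0 m
PE = mgh = (15.9)(13.0)(298.0) = 61596.6 J = 61.6 kJ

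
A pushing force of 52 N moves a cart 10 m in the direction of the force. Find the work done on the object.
W = F·d = (52)(10) = 520.0 J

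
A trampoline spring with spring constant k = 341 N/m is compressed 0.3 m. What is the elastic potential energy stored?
PE = ½kx² = ½(341)(0.3)² = 15.35 J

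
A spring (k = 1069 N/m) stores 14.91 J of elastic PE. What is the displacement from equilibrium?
x = √(2·PE/k) = √(2·14.91/1069) = 0.167 m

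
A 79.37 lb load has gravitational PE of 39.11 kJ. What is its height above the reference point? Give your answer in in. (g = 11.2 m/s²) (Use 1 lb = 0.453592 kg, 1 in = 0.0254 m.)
Convert to SI: m = 36.0016 kg, PE = 39110.0 J
h = PE/(mg) = 39110.0/(36.0016·11.2) = 96.9947 m = 3819 in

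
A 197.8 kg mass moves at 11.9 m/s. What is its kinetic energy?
KE = ½mv² = ½(197.8)(11.9)² = 14010 J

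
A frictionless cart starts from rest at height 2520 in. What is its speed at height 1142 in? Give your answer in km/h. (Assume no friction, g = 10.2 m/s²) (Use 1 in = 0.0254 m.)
Convert to SI: h₁−h₂ = 35.0012 m
mgh₁ = mgh₂ + ½mv² ⇒ v = √(2g(h₁−h₂)) = √(2·10.2·35.0012) = 26.7212 m/s = 96.2 km/h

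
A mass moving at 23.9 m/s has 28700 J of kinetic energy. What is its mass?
m = 2·KE/v² = 2·28700/(23.9)² = 100.5 kg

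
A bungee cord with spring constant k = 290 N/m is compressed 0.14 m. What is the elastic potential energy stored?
PE = ½kx² = ½(290)(0.14)² = 2.842 J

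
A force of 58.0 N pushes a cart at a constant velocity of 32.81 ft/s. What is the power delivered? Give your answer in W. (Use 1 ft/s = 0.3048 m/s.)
Convert to SI: F = 58.0 N, v = 10.0005 m/s
P = Fv = (58.0)(10.0005) = 580.0 W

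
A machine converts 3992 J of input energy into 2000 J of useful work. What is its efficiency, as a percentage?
η = W_out/W_in = 2000/3992 = 50.1%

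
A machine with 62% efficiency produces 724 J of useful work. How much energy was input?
W_in = W_out/η = 724/0.62 = 1168 J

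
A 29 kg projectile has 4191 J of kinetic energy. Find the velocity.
v = √(2·KE/m) = √(2·4191/29) = 17.0 m/s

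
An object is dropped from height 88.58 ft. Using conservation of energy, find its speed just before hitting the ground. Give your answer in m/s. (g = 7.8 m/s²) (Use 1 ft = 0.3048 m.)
Convert to SI: h = 26.9992 m
mgh = ½mv² ⇒ v = √(2gh) = √(2·7.8·26.9992) = 20.52 m/s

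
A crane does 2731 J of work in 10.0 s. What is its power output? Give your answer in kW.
P = W/t = 2731.0/10.0 = 273.1 W = 0.2731 kW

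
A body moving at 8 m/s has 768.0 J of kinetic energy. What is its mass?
m = 2·KE/v² = 2·768.0/(8)² = 24.0 kg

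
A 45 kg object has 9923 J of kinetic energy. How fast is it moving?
v = √(2·KE/m) = √(2·9923/45) = 21.0 m/s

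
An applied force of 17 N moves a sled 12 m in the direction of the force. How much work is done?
W = F·d = (17)(12) = 204.0 J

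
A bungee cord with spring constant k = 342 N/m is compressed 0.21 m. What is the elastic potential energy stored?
PE = ½kx² = ½(342)(0.21)² = 7.541 J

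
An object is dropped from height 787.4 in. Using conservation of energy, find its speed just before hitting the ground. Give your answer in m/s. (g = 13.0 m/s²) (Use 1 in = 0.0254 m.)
Convert to SI: h = 20.0 m
mgh = ½mv² ⇒ v = √(2gh) = √(2·13.0·20.0) = 22.8 m/s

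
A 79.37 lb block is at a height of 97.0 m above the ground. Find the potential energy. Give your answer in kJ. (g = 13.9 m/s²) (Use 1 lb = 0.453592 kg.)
Convert to SI: m = 36.0016 kg, h = 97.0 m
PE = mgh = (36.0016)(13.9)(97.0) = 48541.0 J = 48.54 kJ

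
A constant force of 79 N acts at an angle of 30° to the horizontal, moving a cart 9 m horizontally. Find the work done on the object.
W = F·d·cosθ = (79)(9)cos(30°) = 615.7 J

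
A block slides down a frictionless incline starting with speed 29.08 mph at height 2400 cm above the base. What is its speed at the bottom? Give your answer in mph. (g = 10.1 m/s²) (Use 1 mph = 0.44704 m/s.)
Convert to SI: v₀ = 12.9999 m/s, h = 24.0 m
½mv₀² + mgh = ½mv² ⇒ v = √(v₀² + 2gh) = √(12.9999² + 2·10.1·24.0) = 25.5695 m/s = 57.2 mph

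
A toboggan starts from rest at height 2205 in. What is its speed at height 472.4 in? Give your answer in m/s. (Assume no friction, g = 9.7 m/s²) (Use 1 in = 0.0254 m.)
Convert to SI: h₁−h₂ = 44.008 m
mgh₁ = mgh₂ + ½mv² ⇒ v = √(2g(h₁−h₂)) = √(2·9.7·44.008) = 29.22 m/s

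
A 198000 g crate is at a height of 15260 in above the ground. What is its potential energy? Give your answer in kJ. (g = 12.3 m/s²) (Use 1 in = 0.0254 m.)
Convert to SI: m = 198.0 kg, h = 387.604 m
PE = mgh = (198.0)(12.3)(387.604) = 943971 J = 944.0 kJ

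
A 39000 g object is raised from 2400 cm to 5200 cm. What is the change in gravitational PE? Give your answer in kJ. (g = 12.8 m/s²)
Convert to SI: m = 39.0 kg, Δh = 28.0 m
ΔPE = mgΔh = (39.0)(12.8)(28.0) = 13977.6 J = 13.98 kJ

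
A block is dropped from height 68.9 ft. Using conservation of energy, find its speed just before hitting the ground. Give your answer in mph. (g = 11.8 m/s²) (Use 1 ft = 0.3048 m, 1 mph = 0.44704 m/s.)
Convert to SI: h = 21.0007 m
mgh = ½mv² ⇒ v = √(2gh) = √(2·11.8·21.0007) = 22.2625 m/s = 49.8 mph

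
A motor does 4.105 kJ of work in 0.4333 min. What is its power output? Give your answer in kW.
Convert to SI: W = 4105.0 J, t = 25.998 s
P = W/t = 4105.0/25.998 = 157.897 W = 0.1579 kW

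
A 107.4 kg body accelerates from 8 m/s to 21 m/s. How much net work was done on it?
W = ΔKE = ½m(v₂² − v₁²) = ½(107.4)(21² − 8²) = 20244.9 J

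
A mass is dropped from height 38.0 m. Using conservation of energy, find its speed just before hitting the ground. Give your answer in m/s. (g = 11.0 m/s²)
mgh = ½mv² ⇒ v = √(2gh) = √(2·11.0·38.0) = 28.91 m/s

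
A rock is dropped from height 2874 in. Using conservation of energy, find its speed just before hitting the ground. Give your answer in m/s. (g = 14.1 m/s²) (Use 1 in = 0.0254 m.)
Convert to SI: h = 72.9996 m
mgh = ½mv² ⇒ v = √(2gh) = √(2·14.1·72.9996) = 45.37 m/s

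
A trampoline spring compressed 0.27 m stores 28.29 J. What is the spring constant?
k = 2·PE/x² = 2·28.29/(0.27)² = 776.1 N/m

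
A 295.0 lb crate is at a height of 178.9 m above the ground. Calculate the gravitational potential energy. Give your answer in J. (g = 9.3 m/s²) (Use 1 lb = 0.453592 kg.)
Convert to SI: m = 133.81 kg, h = 178.9 m
PE = mgh = (133.81)(9.3)(178.9) = 222600 J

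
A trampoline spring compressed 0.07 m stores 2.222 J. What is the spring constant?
k = 2·PE/x² = 2·2.222/(0.07)² = 906.9 N/m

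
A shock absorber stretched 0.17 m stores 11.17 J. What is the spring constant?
k = 2·PE/x² = 2·11.17/(0.17)² = 773.0 N/m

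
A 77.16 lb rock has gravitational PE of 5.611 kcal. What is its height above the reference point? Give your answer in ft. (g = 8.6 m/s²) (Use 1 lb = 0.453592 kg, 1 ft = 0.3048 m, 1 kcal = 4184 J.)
Convert to SI: m = 34.9992 kg, PE = 23476.4 J
h = PE/(mg) = 23476.4/(34.9992·8.6) = 77.9966 m = 255.9 ft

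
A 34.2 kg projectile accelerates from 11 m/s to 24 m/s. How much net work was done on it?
W = ΔKE = ½m(v₂² − v₁²) = ½(34.2)(24² − 11²) = 7780.5 J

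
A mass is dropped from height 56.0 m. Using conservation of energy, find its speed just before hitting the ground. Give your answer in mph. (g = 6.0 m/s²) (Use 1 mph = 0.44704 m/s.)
mgh = ½mv² ⇒ v = √(2gh) = √(2·6.0·56.0) = 25.923 m/s = 57.99 mph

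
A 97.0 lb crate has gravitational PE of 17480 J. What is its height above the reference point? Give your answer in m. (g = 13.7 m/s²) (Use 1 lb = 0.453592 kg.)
Convert to SI: m = 43.9984 kg, PE = 17480.0 J
h = PE/(mg) = 17480.0/(43.9984·13.7) = 29.0 m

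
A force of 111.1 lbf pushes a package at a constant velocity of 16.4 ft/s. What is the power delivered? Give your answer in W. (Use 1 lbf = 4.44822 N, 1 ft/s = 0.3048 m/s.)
Convert to SI: F = 494.197 N, v = 4.99872 m/s
P = Fv = (494.197)(4.99872) = 2470 W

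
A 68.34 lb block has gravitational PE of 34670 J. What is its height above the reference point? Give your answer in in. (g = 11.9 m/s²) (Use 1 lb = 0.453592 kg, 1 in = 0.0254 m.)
Convert to SI: m = 30.9985 kg, PE = 34670.0 J
h = PE/(mg) = 34670.0/(30.9985·11.9) = 93.9867 m = 3700 in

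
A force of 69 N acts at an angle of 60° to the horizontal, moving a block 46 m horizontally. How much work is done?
W = F·d·cosθ = (69)(46)cos(60°) = 1587 J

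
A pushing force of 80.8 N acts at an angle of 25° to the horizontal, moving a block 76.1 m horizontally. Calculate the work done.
W = F·d·cosθ = (80.8)(76.1)cos(25°) = 5573 J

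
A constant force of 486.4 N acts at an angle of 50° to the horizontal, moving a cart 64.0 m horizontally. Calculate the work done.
W = F·d·cosθ = (486.4)(64.0)cos(50°) = 20010 J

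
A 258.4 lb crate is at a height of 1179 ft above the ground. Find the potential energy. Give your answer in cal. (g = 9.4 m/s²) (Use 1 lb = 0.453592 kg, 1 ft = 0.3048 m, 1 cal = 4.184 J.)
Convert to SI: m = 117.208 kg, h = 359.359 m
PE = mgh = (117.208)(9.4)(359.359) = 395926 J = 94630 cal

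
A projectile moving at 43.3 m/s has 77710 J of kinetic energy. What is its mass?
m = 2·KE/v² = 2·77710/(43.3)² = 82.9 kg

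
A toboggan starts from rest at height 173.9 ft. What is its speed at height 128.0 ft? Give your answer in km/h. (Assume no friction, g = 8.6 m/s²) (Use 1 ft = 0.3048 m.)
Convert to SI: h₁−h₂ = 13.9903 m
mgh₁ = mgh₂ + ½mv² ⇒ v = √(2g(h₁−h₂)) = √(2·8.6·13.9903) = 15.5124 m/s = 55.84 km/h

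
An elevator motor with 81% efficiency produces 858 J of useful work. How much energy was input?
W_in = W_out/η = 858/0.81 = 1059 J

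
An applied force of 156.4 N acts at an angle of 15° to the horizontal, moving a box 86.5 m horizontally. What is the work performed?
W = F·d·cosθ = (156.4)(86.5)cos(15°) = 13070 J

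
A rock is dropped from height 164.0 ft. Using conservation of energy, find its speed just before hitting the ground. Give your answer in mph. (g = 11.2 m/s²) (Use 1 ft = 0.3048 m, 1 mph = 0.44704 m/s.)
Convert to SI: h = 49.9872 m
mgh = ½mv² ⇒ v = √(2gh) = √(2·11.2·49.9872) = 33.4621 m/s = 74.85 mph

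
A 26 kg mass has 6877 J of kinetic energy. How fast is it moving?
v = √(2·KE/m) = √(2·6877/26) = 23.0 m/s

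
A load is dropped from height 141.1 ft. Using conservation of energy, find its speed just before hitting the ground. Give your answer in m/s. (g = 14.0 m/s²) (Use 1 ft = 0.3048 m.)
Convert to SI: h = 43.0073 m
mgh = ½mv² ⇒ v = √(2gh) = √(2·14.0·43.0073) = 34.7 m/s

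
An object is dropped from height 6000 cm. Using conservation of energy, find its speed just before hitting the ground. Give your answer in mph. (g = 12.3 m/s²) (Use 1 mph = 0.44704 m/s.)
Convert to SI: h = 60.0 m
mgh = ½mv² ⇒ v = √(2gh) = √(2·12.3·60.0) = 38.4187 m/s = 85.94 mph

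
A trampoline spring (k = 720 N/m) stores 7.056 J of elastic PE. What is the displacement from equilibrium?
x = √(2·PE/k) = √(2·7.056/720) = 0.14 m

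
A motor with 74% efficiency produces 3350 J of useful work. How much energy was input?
W_in = W_out/η = 3350/0.74 = 4527 J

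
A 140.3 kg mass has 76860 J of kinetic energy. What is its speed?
v = √(2·KE/m) = √(2·76860/140.3) = 33.1 m/s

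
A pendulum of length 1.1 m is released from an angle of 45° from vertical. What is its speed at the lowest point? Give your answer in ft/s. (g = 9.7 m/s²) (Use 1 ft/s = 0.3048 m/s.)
h = L(1 − cosθ) = 1.1(1 − cos45°) = 0.322183 m
v = √(2gh) = √(2·9.7·0.322183) = 2.50007 m/s = 8.202 ft/s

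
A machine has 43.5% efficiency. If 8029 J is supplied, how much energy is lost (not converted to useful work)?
W_lost = W_in(1 − η) = 8029·(1 − 0.435) = 4536 J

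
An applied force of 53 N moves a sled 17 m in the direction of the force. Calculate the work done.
W = F·d = (53)(17) = 901.0 J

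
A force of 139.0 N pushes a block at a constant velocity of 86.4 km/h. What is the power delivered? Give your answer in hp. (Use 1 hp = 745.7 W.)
Convert to SI: F = 139.0 N, v = 24.0 m/s
P = Fv = (139.0)(24.0) = 3336.0 W = 4.474 hp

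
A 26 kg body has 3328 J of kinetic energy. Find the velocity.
v = √(2·KE/m) = √(2·3328/26) = 16.0 m/s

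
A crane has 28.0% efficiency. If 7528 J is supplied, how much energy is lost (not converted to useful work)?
W_lost = W_in(1 − η) = 7528·(1 − 0.28) = 5420 J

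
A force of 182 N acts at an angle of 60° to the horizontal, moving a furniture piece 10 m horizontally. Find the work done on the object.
W = F·d·cosθ = (182)(10)cos(60°) = 910.0 J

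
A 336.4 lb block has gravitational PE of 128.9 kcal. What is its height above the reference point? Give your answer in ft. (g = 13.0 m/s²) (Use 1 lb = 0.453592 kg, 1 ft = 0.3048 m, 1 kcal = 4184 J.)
Convert to SI: m = 152.588 kg, PE = 539318 J
h = PE/(mg) = 539318/(152.588·13.0) = 271.882 m = 892.0 ft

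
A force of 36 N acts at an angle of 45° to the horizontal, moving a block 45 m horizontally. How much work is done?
W = F·d·cosθ = (36)(45)cos(45°) = 1146 J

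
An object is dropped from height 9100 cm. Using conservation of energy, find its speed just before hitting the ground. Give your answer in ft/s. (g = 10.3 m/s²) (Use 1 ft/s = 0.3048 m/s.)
Convert to SI: h = 91.0 m
mgh = ½mv² ⇒ v = √(2gh) = √(2·10.3·91.0) = 43.2967 m/s = 142.0 ft/s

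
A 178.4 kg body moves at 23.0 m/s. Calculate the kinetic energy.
KE = ½mv² = ½(178.4)(23.0)² = 47190 J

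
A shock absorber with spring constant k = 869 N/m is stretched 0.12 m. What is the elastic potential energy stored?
PE = ½kx² = ½(869)(0.12)² = 6.257 J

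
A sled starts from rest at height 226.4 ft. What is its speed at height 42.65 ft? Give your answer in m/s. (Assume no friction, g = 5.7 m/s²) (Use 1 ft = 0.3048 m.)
Convert to SI: h₁−h₂ = 56.007 m
mgh₁ = mgh₂ + ½mv² ⇒ v = √(2g(h₁−h₂)) = √(2·5.7·56.007) = 25.27 m/s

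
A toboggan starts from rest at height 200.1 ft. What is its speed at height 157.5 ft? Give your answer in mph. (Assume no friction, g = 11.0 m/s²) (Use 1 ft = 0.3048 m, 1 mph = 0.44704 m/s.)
Convert to SI: h₁−h₂ = 12.9845 m
mgh₁ = mgh₂ + ½mv² ⇒ v = √(2g(h₁−h₂)) = √(2·11.0·12.9845) = 16.9014 m/s = 37.81 mph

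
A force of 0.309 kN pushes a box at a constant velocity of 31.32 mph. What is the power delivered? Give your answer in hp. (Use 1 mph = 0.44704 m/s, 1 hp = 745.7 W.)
Convert to SI: F = 309.0 N, v = 14.0013 m/s
P = Fv = (309.0)(14.0013) = 4326.4 W = 5.802 hp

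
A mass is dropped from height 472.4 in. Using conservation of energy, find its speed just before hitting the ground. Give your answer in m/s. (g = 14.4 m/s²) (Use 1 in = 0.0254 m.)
Convert to SI: h = 11.999 m
mgh = ½mv² ⇒ v = √(2gh) = √(2·14.4·11.999) = 18.59 m/s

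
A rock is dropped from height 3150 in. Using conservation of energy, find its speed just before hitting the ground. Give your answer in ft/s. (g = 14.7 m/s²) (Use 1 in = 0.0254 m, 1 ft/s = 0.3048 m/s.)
Convert to SI: h = 80.01 m
mgh = ½mv² ⇒ v = √(2gh) = √(2·14.7·80.01) = 48.5005 m/s = 159.1 ft/s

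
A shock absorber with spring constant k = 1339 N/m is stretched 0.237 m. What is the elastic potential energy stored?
PE = ½kx² = ½(1339)(0.237)² = 37.61 J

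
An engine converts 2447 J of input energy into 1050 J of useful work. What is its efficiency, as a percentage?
η = W_out/W_in = 1050/2447 = 42.91%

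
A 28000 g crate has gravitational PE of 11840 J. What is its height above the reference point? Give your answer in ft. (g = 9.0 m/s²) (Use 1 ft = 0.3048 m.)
Convert to SI: m = 28.0 kg, PE = 11840.0 J
h = PE/(mg) = 11840.0/(28.0·9.0) = 46.9841 m = 154.1 ft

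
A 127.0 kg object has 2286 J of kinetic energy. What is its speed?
v = √(2·KE/m) = √(2·2286/127.0) = 6.0 m/s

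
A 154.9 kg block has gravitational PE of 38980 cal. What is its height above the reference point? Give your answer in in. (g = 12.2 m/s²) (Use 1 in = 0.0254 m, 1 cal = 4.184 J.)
Convert to SI: m = 154.9 kg, PE = 163092 J
h = PE/(mg) = 163092/(154.9·12.2) = 86.3023 m = 3398 in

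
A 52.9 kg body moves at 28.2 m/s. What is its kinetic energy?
KE = ½mv² = ½(52.9)(28.2)² = 21030 J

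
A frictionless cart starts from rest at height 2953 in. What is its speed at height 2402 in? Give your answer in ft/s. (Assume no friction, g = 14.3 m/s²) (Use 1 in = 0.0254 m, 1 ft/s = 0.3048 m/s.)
Convert to SI: h₁−h₂ = 13.9954 m
mgh₁ = mgh₂ + ½mv² ⇒ v = √(2g(h₁−h₂)) = √(2·14.3·13.9954) = 20.0067 m/s = 65.64 ft/s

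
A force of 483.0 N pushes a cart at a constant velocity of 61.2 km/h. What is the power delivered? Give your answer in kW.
Convert to SI: F = 483.0 N, v = 17.0 m/s
P = Fv = (483.0)(17.0) = 8211.0 W = 8.211 kW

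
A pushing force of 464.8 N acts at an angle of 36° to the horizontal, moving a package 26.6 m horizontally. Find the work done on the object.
W = F·d·cosθ = (464.8)(26.6)cos(36°) = 10000 J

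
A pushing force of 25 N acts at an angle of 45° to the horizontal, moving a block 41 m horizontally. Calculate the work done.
W = F·d·cosθ = (25)(41)cos(45°) = 724.8 J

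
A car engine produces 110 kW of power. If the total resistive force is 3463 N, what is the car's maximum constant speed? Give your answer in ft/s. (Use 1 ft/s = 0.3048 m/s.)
P = Fv ⇒ v = P/F = 110000 W/3463.0 N = 31.7644 m/s = 104.2 ft/s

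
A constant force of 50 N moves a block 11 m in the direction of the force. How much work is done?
W = F·d = (50)(11) = 550.0 J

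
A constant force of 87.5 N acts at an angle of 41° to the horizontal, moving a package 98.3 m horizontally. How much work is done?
W = F·d·cosθ = (87.5)(98.3)cos(41°) = 6491 J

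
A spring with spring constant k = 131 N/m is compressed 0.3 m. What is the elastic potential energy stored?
PE = ½kx² = ½(131)(0.3)² = 5.895 J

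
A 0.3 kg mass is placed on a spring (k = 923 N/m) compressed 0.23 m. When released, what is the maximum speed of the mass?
½kx² = ½mv² ⇒ v = x√(k/m) = (0.23)√(923/0.3) = 12.76 m/s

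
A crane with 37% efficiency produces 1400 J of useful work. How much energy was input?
W_in = W_out/η = 1400/0.37 = 3784 J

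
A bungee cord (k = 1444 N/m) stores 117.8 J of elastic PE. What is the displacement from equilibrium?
x = √(2·PE/k) = √(2·117.8/1444) = 0.4039 m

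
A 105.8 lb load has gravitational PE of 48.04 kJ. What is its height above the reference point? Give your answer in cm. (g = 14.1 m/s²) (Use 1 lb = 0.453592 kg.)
Convert to SI: m = 47.99 kg, PE = 48040.0 J
h = PE/(mg) = 48040.0/(47.99·14.1) = 70.9958 m = 7100 cm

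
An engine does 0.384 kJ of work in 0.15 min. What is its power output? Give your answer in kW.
Convert to SI: W = 384.0 J, t = 9.0 s
P = W/t = 384.0/9.0 = 42.6667 W = 0.04267 kW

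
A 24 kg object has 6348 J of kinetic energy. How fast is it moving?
v = √(2·KE/m) = √(2·6348/24) = 23.0 m/s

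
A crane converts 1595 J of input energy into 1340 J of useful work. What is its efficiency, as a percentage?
η = W_out/W_in = 1340/1595 = 84.01%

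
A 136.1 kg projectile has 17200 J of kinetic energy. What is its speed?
v = √(2·KE/m) = √(2·17200/136.1) = 15.9 m/s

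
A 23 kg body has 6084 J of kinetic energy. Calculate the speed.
v = √(2·KE/m) = √(2·6084/23) = 23.0 m/s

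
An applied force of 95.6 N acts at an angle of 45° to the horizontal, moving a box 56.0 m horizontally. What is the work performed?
W = F·d·cosθ = (95.6)(56.0)cos(45°) = 3786 J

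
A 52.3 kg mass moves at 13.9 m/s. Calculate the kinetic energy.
KE = ½mv² = ½(52.3)(13.9)² = 5052 J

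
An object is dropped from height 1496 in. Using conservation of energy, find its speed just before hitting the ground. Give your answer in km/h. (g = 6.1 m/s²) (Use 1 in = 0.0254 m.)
Convert to SI: h = 37.9984 m
mgh = ½mv² ⇒ v = √(2gh) = √(2·6.1·37.9984) = 21.5309 m/s = 77.51 km/h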